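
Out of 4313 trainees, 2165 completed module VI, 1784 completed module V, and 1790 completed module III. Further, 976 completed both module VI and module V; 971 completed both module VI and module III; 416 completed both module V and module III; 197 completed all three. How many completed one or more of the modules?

3573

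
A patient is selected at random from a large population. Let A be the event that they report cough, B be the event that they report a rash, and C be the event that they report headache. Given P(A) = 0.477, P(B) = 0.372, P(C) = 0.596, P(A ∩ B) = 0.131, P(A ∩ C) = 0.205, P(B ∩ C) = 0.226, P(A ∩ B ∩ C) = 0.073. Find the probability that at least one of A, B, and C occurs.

0.956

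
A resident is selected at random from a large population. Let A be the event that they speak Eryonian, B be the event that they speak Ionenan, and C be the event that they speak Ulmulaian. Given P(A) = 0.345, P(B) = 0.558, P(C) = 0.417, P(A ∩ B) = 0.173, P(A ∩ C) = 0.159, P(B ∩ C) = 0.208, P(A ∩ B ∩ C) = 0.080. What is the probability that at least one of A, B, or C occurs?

By inclusion-exclusion,
P(A ∪ B ∪ C) = 0.345 + 0.558 + 0.417 − 0.173 − 0.159 − 0.208 + 0.080 = 0.860

0.860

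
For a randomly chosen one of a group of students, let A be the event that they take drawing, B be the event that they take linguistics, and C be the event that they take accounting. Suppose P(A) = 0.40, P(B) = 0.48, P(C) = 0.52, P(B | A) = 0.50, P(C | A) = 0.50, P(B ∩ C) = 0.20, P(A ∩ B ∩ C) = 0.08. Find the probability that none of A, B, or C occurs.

P(A ∩ B) = P(A)·P(B|A) = 0.40 × 0.50 = 0.20
P(A ∩ C) = P(A)·P(C|A) = 0.40 × 0.50 = 0.20
P(A ∪ B ∪ C) = 0.40 + 0.48 + 0.52 − 0.20 − 0.20 − 0.20 + 0.08 = 0.88
P(none) = 1 − 0.88 = 0.12

0.12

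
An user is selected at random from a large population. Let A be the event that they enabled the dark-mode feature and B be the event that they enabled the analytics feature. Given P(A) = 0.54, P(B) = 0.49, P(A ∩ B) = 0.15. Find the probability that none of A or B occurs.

0.12

By inclusion-exclusion,
P(A ∪ B) = 0.54 + 0.49 − 0.15 = 0.88
P(none) = 1 − 0.88 = 0.12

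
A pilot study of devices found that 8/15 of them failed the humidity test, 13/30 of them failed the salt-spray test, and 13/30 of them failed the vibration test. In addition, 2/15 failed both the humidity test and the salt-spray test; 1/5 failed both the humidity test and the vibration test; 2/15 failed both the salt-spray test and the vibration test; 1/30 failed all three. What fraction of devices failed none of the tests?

P(union) = 8/15 + 13/30 + 13/30 − 2/15 − 1/5 − 2/15 + 1/30 = 29/30
P(none) = 1 − 29/30 = 1/30

1/30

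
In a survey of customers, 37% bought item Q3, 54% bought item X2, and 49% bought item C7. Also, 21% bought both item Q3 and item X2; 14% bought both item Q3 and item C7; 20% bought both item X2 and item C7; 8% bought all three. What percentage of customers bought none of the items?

P(≥1) = 37 + 54 + 49 − 21 − 14 − 20 + 8 = 93%
P(none) = 100% − 93% = 7%

7%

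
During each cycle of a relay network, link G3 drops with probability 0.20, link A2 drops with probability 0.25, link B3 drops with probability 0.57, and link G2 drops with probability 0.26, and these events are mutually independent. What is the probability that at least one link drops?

0.80908

P(none) = (1 − 0.20) × (1 − 0.25) × (1 − 0.57) × (1 − 0.26) = 0.80 × 0.75 × 0.43 × 0.74 = 0.19092
P(at least one) = 1 − 0.19092 = 0.80908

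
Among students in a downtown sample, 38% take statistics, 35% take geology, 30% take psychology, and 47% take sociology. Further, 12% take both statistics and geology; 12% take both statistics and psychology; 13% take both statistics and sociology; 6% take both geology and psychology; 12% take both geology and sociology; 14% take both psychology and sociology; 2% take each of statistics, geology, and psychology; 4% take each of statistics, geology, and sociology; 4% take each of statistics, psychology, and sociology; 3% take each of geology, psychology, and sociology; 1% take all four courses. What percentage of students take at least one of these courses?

Inclusion–exclusion gives
P(≥1) = 38 + 35 + 30 + 47 − 12 − 12 − 13 − 6 − 12 − 14 + 2 + 4 + 4 + 3 − 1 = 93%

93%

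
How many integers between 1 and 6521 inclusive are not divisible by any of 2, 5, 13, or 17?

3260 + 1304 + 501 + 383 − 652 − 250 − 191 − 100 − 76 − 29 + 50 + 38 + 14 + 5 − 2 = 4255
6521 − 4255 = 2266

2266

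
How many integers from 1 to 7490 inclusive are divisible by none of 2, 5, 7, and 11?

floor(7490/2) + floor(7490/5) + floor(7490/7) + floor(7490/11) − floor(7490/10) − floor(7490/14) − floor(7490/22) − floor(7490/35) − floor(7490/55) − floor(7490/77) + floor(7490/70) + floor(7490/110) + floor(7490/154) + floor(7490/385) − floor(7490/770) = 3745 + 1498 + 1070 + 680 − 749 − 535 − 340 − 214 − 136 − 97 + 107 + 68 + 48 + 19 − 9 = 5155
7490 − 5155 = 2335

2335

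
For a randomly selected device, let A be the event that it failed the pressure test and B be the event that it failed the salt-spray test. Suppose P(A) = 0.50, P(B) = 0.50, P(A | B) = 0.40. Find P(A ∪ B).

0.80

P(A ∩ B) = P(B)·P(A|B) = 0.50 × 0.40 = 0.20
P(A ∪ B) = 0.50 + 0.50 − 0.20 = 0.80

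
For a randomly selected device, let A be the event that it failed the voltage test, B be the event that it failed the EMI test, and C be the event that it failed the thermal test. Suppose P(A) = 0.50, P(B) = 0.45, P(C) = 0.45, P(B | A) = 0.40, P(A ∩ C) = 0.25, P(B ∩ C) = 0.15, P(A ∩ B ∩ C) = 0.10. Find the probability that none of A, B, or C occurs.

0.10

P(A ∩ B) = P(A)·P(B|A) = 0.50 × 0.40 = 0.20
Apply inclusion-exclusion:
P(A ∪ B ∪ C) = 0.50 + 0.45 + 0.45 − 0.20 − 0.25 − 0.15 + 0.10 = 0.90
P(none) = 1 − 0.90 = 0.10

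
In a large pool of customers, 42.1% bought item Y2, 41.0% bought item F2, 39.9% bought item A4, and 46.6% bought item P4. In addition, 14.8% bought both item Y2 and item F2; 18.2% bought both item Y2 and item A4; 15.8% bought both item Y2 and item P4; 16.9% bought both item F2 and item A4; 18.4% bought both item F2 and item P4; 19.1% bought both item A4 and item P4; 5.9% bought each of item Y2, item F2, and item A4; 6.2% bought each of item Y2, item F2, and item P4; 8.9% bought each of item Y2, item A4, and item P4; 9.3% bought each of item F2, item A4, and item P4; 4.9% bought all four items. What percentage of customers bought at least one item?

Inclusion–exclusion gives
P(≥1) = 42.1 + 41.0 + 39.9 + 46.6 − 14.8 − 18.2 − 15.8 − 16.9 − 18.4 − 19.1 + 5.9 + 6.2 + 8.9 + 9.3 − 4.9 = 91.8%

91.8%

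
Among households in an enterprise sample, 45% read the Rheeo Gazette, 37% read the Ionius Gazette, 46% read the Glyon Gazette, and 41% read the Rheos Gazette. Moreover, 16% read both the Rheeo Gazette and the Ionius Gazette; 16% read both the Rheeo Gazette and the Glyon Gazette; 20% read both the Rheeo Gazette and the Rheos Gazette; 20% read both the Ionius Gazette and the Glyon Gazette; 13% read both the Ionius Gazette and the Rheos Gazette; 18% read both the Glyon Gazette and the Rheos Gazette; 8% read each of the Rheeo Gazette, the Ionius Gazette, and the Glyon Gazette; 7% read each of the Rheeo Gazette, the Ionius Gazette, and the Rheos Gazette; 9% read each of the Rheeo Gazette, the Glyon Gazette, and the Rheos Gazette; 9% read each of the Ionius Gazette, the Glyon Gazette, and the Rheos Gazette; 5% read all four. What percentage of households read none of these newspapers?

Using inclusion–exclusion:
P(union) = 45 + 37 + 46 + 41 − 16 − 16 − 20 − 20 − 13 − 18 + 8 + 7 + 9 + 9 − 5 = 94%
P(none) = 100% − 94% = 6%

6%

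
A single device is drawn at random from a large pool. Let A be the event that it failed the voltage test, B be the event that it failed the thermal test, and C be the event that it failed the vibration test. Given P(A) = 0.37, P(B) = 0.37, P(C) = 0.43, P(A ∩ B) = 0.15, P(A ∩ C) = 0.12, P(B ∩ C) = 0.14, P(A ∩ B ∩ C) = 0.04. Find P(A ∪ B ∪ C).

P(A ∪ B ∪ C) = 0.37 + 0.37 + 0.43 − 0.15 − 0.12 − 0.14 + 0.04 = 0.80

0.80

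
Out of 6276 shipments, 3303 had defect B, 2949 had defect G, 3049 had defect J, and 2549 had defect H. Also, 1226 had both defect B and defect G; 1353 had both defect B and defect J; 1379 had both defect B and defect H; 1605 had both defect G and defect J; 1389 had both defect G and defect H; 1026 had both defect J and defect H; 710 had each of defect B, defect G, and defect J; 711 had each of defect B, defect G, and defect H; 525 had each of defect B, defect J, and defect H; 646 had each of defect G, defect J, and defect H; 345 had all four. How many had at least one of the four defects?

Using inclusion–exclusion:
|at least one| = 3303 + 2949 + 3049 + 2549 − 1226 − 1353 − 1379 − 1605 − 1389 − 1026 + 710 + 711 + 525 + 646 − 345 = 6119

6119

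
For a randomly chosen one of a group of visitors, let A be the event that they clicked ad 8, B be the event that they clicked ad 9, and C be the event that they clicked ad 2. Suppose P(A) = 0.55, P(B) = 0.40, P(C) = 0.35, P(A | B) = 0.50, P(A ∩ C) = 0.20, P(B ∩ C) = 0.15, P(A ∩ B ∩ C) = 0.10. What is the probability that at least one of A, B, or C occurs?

0.85

P(A ∩ B) = P(B)·P(A|B) = 0.40 × 0.50 = 0.20
Apply inclusion-exclusion:
P(A ∪ B ∪ C) = 0.55 + 0.40 + 0.35 − 0.20 − 0.20 − 0.15 + 0.10 = 0.85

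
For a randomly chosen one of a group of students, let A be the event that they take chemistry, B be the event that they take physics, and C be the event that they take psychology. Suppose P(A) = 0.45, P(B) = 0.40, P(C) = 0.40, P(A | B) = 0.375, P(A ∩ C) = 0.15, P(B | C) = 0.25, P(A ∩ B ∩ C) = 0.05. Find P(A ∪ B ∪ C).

0.90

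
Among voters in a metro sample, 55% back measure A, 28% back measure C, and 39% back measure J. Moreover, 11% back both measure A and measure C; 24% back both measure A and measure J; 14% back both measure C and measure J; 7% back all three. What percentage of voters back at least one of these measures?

Inclusion–exclusion gives
P(union) = 55 + 28 + 39 − 11 − 24 − 14 + 7 = 80%

80%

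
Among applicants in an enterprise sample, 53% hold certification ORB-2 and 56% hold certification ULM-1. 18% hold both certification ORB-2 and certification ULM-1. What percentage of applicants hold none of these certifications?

9%

P(≥1) = 53 + 56 − 18 = 91%
P(none) = 100% − 91% = 9%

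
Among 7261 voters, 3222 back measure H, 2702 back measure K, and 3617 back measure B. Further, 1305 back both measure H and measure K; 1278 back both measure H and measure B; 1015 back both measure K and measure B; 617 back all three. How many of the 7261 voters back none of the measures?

701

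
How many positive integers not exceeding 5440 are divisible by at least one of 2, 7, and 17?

3246

Inclusion–exclusion gives
⌊5440/2⌋ + ⌊5440/7⌋ + ⌊5440/17⌋ − ⌊5440/14⌋ − ⌊5440/34⌋ − ⌊5440/119⌋ + ⌊5440/238⌋ = 2720 + 777 + 320 − 388 − 160 − 45 + 22 = 3246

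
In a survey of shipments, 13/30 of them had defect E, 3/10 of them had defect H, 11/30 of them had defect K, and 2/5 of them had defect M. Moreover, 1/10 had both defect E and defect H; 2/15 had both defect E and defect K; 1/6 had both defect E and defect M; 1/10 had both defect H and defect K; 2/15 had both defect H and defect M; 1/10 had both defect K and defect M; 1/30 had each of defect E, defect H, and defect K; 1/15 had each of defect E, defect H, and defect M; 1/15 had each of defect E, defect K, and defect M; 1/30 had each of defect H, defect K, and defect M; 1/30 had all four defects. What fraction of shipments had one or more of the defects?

14/15

Apply inclusion-exclusion:
P(union) = 13/30 + 3/10 + 11/30 + 2/5 − 1/10 − 2/15 − 1/6 − 1/10 − 2/15 − 1/10 + 1/30 + 1/15 + 1/15 + 1/30 − 1/30 = 14/15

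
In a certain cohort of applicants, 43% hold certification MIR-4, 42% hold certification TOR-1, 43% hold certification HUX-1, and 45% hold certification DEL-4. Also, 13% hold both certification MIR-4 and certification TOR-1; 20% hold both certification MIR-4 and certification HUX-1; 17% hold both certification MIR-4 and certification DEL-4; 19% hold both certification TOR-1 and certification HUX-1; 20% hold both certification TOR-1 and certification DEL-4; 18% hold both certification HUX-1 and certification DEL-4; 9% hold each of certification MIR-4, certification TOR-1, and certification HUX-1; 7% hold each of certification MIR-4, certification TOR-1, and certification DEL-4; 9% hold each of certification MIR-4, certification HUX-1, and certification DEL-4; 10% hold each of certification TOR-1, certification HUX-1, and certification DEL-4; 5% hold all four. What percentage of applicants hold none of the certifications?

Apply inclusion-exclusion:
P(union) = 43 + 42 + 43 + 45 − 13 − 20 − 17 − 19 − 20 − 18 + 9 + 7 + 9 + 10 − 5 = 96%
P(none) = 100% − 96% = 4%

4%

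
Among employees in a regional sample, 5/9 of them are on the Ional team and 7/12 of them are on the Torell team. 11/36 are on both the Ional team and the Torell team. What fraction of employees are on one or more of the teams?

By inclusion–exclusion:
P(at least one) = 5/9 + 7/12 − 11/36 = 5/6

5/6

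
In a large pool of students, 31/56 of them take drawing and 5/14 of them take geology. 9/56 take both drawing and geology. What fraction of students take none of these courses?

1/4

Inclusion–exclusion gives
P(≥1) = 31/56 + 5/14 − 9/56 = 3/4
P(none) = 1 − 3/4 = 1/4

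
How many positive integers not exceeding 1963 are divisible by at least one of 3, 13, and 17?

654 + 151 + 115 − 50 − 38 − 8 + 2 = 826

826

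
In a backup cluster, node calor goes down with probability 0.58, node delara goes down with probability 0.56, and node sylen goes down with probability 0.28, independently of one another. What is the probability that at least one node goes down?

Independence gives P(none) = ∏(1 − pᵢ).
P(none) = (1 − 0.58) × (1 − 0.56) × (1 − 0.28) = 0.42 × 0.44 × 0.72 = 0.133056
P(at least one) = 1 − 0.133056 = 0.866944

0.866944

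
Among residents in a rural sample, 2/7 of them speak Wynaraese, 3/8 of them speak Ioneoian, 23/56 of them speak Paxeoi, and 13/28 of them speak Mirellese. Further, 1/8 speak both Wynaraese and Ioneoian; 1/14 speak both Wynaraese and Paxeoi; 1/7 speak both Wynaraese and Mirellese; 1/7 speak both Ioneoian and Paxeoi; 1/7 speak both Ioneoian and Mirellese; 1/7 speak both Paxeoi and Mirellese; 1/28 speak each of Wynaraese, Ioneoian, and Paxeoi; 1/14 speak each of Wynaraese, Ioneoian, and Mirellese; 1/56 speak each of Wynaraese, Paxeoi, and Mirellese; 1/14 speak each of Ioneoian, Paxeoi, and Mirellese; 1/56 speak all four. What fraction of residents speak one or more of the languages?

P(union) = 2/7 + 3/8 + 23/56 + 13/28 − 1/8 − 1/14 − 1/7 − 1/7 − 1/7 − 1/7 + 1/28 + 1/14 + 1/56 + 1/14 − 1/56 = 53/56

53/56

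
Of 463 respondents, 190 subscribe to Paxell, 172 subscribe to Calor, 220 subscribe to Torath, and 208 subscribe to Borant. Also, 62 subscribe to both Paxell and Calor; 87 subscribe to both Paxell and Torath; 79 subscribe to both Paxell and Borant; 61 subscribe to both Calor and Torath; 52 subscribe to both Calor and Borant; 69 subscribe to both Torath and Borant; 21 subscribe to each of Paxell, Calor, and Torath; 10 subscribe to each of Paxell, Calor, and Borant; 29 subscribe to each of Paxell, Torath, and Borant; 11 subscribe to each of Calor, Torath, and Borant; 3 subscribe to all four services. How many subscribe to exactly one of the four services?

Using the inclusion–exclusion count for exactly one event:
N(exactly one) = 190 + 172 + 220 + 208 − 2·62 − 2·87 − 2·79 − 2·61 − 2·52 − 2·69 + 3·21 + 3·10 + 3·29 + 3·11 − 4·3 = 171

171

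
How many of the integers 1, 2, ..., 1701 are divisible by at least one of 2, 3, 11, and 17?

floor(1701/2) + floor(1701/3) + floor(1701/11) + floor(1701/17) − floor(1701/6) − floor(1701/22) − floor(1701/34) − floor(1701/33) − floor(1701/51) − floor(1701/187) + floor(1701/66) + floor(1701/102) + floor(1701/374) + floor(1701/561) − floor(1701/1122) = 850 + 567 + 154 + 100 − 283 − 77 − 50 − 51 − 33 − 9 + 25 + 16 + 4 + 3 − 1 = 1215

1215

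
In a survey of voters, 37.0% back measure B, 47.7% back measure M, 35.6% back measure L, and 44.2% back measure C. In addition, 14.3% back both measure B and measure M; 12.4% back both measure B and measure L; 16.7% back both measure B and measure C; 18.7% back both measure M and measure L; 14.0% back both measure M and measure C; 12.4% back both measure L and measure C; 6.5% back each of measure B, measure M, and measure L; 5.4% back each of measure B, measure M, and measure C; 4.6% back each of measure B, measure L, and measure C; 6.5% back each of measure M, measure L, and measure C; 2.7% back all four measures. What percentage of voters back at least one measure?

96.3%

P(at least one) = 37.0 + 47.7 + 35.6 + 44.2 − 14.3 − 12.4 − 16.7 − 18.7 − 14.0 − 12.4 + 6.5 + 5.4 + 4.6 + 6.5 − 2.7 = 96.3%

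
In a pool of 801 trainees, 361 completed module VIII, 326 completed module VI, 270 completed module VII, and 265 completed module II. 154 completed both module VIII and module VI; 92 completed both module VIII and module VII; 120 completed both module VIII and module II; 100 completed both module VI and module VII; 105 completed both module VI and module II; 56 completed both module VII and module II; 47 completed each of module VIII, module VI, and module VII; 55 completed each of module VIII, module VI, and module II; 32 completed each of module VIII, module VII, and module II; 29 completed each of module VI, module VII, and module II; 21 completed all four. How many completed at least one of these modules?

|at least one| = 361 + 326 + 270 + 265 − 154 − 92 − 120 − 100 − 105 − 56 + 47 + 55 + 32 + 29 − 21 = 737

737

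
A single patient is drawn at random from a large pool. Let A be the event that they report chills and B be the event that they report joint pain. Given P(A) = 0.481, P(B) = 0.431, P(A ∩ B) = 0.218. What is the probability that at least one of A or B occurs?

0.694

Inclusion–exclusion gives
P(A ∪ B) = 0.481 + 0.431 − 0.218 = 0.694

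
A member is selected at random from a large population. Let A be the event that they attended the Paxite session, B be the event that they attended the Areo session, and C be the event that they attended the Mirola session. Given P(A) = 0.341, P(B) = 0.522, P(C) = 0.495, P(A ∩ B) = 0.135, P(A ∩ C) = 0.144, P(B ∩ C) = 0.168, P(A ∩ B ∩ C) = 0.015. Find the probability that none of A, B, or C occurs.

Inclusion–exclusion gives
P(A ∪ B ∪ C) = 0.341 + 0.522 + 0.495 − 0.135 − 0.144 − 0.168 + 0.015 = 0.926
P(none) = 1 − 0.926 = 0.074

0.074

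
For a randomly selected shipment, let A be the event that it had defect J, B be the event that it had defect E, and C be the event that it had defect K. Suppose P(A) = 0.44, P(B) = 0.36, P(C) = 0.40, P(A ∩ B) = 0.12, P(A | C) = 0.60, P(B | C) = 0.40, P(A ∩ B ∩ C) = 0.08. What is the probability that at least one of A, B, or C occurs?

P(A ∩ C) = P(C)·P(A|C) = 0.40 × 0.60 = 0.24
P(B ∩ C) = P(C)·P(B|C) = 0.40 × 0.40 = 0.16
Apply inclusion-exclusion:
P(A ∪ B ∪ C) = 0.44 + 0.36 + 0.40 − 0.12 − 0.24 − 0.16 + 0.08 = 0.76

0.76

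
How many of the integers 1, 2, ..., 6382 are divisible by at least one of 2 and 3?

4255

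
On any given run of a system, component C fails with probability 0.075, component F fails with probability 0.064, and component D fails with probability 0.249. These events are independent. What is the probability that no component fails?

0.6502158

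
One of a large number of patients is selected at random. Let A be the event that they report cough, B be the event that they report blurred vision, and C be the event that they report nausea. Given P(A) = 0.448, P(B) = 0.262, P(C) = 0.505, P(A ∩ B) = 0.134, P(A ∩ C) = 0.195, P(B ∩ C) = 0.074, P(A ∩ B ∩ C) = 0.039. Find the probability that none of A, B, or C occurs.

0.149

By inclusion-exclusion,
P(A ∪ B ∪ C) = 0.448 + 0.262 + 0.505 − 0.134 − 0.195 − 0.074 + 0.039 = 0.851
P(none) = 1 − 0.851 = 0.149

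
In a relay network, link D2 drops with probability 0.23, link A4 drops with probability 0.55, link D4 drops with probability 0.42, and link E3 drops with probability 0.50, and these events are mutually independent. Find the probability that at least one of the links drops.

0.899515

P(none) = (1 − 0.23) × (1 − 0.55) × (1 − 0.42) × (1 − 0.50) = 0.77 × 0.45 × 0.58 × 0.50 = 0.100485
P(at least one) = 1 − 0.100485 = 0.899515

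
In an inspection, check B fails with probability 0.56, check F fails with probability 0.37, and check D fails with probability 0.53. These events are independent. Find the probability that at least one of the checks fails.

P(none) = (1 − 0.56) × (1 − 0.37) × (1 − 0.53) = 0.44 × 0.63 × 0.47 = 0.130284
P(at least one) = 1 − 0.130284 = 0.869716

0.869716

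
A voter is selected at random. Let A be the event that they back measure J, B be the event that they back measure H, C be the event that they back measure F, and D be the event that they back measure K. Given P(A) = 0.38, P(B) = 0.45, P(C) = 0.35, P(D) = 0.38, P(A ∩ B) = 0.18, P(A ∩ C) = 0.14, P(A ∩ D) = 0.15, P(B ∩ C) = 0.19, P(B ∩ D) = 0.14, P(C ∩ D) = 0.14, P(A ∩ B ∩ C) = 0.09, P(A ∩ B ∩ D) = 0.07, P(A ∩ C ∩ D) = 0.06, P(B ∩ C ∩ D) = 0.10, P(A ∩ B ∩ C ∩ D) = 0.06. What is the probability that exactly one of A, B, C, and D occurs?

Using the inclusion–exclusion count for exactly one event:
P(exactly one) = 0.38 + 0.45 + 0.35 + 0.38 − 2·0.18 − 2·0.14 − 2·0.15 − 2·0.19 − 2·0.14 − 2·0.14 + 3·0.09 + 3·0.07 + 3·0.06 + 3·0.10 − 4·0.06 = 0.40

0.40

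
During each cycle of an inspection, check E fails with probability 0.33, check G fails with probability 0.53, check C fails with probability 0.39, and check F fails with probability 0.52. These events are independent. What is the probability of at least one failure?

0.90779728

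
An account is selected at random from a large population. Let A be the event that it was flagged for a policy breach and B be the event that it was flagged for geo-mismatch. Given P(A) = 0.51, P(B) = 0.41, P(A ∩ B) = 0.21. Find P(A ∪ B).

0.71

Using inclusion–exclusion:
P(A ∪ B) = 0.51 + 0.41 − 0.21 = 0.71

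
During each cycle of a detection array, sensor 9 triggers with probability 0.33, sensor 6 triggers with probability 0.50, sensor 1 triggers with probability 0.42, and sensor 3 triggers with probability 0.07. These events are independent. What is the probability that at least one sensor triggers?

Since the events are independent, P(none) is the product of the individual non-occurrence probabilities.
P(none) = (1 − 0.33) × (1 − 0.50) × (1 − 0.42) × (1 − 0.07) = 0.67 × 0.50 × 0.58 × 0.93 = 0.180699
P(at least one) = 1 − 0.180699 = 0.819301

0.819301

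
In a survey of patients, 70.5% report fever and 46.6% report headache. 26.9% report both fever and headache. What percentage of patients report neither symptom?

9.8%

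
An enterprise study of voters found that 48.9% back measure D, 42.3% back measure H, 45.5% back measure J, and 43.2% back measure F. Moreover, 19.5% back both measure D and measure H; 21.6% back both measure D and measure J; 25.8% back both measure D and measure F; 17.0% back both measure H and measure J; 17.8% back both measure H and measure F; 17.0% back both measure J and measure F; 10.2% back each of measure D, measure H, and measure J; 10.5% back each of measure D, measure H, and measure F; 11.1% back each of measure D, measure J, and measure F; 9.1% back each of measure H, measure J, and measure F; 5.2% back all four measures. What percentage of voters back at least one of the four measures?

96.9%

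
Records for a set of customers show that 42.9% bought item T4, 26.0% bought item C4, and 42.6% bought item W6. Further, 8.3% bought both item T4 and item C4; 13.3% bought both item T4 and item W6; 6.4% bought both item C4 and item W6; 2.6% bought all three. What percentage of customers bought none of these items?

13.9%

Inclusion–exclusion gives
P(union) = 42.9 + 26.0 + 42.6 − 8.3 − 13.3 − 6.4 + 2.6 = 86.1%
P(none) = 100% − 86.1% = 13.9%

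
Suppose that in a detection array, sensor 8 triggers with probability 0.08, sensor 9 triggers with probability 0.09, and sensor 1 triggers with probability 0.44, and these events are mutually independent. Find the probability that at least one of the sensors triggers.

P(none) = (1 − 0.08) × (1 − 0.09) × (1 − 0.44) = 0.92 × 0.91 × 0.56 = 0.468832
P(at least one) = 1 − 0.468832 = 0.531168

0.531168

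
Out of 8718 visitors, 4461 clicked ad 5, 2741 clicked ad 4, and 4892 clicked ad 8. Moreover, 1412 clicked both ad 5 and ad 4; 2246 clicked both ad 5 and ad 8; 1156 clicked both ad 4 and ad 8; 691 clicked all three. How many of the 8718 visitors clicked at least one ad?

Inclusion–exclusion gives
|union| = 4461 + 2741 + 4892 − 1412 − 2246 − 1156 + 691 = 7971

7971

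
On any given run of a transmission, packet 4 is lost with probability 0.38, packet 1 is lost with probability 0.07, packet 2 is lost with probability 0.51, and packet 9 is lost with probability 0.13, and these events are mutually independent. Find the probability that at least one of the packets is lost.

0.75419542

P(none) = (1 − 0.38) × (1 − 0.07) × (1 − 0.51) × (1 − 0.13) = 0.62 × 0.93 × 0.49 × 0.87 = 0.24580458
P(at least one) = 1 − 0.24580458 = 0.75419542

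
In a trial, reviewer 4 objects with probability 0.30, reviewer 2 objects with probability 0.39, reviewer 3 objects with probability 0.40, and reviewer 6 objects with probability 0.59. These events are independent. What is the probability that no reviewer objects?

P(none) = (1 − 0.30) × (1 − 0.39) × (1 − 0.40) × (1 − 0.59) = 0.70 × 0.61 × 0.60 × 0.41 = 0.105042

0.105042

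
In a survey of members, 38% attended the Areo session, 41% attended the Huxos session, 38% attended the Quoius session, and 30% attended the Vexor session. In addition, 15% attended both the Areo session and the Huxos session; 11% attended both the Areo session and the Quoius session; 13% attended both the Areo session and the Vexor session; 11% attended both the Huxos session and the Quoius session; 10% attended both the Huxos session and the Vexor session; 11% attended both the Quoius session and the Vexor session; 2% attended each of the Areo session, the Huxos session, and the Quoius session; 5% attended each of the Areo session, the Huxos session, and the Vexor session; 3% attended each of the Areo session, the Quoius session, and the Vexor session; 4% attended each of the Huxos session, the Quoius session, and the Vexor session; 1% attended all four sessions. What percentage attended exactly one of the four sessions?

43%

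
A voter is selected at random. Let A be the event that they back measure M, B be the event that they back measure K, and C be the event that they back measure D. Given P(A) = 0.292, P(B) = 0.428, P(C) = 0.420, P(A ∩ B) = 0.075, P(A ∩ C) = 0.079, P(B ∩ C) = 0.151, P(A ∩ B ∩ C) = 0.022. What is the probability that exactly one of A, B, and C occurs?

0.596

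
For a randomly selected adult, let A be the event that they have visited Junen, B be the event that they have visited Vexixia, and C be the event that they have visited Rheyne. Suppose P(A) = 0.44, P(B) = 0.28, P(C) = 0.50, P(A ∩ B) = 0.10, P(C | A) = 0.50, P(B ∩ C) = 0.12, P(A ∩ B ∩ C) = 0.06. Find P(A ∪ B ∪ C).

P(A ∩ C) = P(A)·P(C|A) = 0.44 × 0.50 = 0.22
P(A ∪ B ∪ C) = 0.44 + 0.28 + 0.50 − 0.10 − 0.22 − 0.12 + 0.06 = 0.84

0.84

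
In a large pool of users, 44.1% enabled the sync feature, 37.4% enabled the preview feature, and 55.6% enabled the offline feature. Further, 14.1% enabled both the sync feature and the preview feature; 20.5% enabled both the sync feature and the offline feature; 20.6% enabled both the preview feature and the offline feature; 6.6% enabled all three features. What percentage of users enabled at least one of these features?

88.5%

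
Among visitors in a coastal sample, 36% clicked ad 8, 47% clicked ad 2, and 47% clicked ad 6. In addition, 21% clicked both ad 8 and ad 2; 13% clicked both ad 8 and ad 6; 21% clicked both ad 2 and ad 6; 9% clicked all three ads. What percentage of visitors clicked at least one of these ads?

By inclusion-exclusion,
P(at least one) = 36 + 47 + 47 − 21 − 13 − 21 + 9 = 84%

84%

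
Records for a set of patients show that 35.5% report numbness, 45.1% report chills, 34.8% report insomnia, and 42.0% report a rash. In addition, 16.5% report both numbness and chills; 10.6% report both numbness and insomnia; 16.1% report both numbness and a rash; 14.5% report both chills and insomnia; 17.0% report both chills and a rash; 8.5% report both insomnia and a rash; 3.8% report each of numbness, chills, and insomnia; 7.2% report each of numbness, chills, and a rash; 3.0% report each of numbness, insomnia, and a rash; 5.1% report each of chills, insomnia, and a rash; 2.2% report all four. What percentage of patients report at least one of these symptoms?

91.1%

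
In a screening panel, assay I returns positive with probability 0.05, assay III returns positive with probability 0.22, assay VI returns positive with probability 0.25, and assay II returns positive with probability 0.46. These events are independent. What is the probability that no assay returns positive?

0.300105

P(none) = (1 − 0.05) × (1 − 0.22) × (1 − 0.25) × (1 − 0.46) = 0.95 × 0.78 × 0.75 × 0.54 = 0.300105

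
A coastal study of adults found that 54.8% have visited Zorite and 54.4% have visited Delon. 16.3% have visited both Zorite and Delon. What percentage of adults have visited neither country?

By inclusion-exclusion,
P(union) = 54.8 + 54.4 − 16.3 = 92.9%
P(none) = 100% − 92.9% = 7.1%

7.1%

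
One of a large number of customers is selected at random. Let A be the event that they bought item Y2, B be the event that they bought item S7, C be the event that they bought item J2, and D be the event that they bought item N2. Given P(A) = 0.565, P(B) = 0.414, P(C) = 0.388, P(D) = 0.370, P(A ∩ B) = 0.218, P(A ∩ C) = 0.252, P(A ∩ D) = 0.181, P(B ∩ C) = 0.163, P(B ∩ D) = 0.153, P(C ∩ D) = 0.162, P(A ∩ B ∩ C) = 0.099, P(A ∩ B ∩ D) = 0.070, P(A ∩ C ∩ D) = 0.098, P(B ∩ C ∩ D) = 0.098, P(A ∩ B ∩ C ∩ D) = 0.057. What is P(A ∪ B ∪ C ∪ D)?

0.916

Using inclusion–exclusion:
P(A ∪ B ∪ C ∪ D) = 0.565 + 0.414 + 0.388 + 0.370 − 0.218 − 0.252 − 0.181 − 0.163 − 0.153 − 0.162 + 0.099 + 0.070 + 0.098 + 0.098 − 0.057 = 0.916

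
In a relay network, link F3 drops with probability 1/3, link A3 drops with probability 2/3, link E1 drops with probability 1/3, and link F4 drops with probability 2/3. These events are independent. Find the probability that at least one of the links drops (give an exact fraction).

Independence gives P(none) = ∏(1 − pᵢ).
P(none) = (1 − 1/3) × (1 − 2/3) × (1 − 1/3) × (1 − 2/3) = 2/3 × 1/3 × 2/3 × 1/3 = 4/81
P(at least one) = 1 − 4/81 = 77/81

77/81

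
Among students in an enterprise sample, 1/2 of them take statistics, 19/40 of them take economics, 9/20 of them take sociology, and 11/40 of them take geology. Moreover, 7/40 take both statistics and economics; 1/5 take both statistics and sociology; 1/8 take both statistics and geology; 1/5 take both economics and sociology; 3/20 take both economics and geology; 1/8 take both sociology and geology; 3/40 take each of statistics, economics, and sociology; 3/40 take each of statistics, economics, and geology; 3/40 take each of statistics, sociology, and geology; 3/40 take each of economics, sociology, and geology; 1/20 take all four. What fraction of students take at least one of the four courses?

39/40

P(≥1) = 1/2 + 19/40 + 9/20 + 11/40 − 7/40 − 1/5 − 1/8 − 1/5 − 3/20 − 1/8 + 3/40 + 3/40 + 3/40 + 3/40 − 1/20 = 39/40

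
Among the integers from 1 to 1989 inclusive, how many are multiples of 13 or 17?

By inclusion–exclusion:
153 + 117 − 9 = 261

261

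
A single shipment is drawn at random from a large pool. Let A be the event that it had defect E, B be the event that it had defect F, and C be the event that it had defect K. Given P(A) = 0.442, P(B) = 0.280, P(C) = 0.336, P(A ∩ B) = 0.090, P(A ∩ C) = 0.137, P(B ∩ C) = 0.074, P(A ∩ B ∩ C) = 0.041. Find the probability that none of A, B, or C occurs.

0.202

Apply inclusion-exclusion:
P(A ∪ B ∪ C) = 0.442 + 0.280 + 0.336 − 0.090 − 0.137 − 0.074 + 0.041 = 0.798
P(none) = 1 − 0.798 = 0.202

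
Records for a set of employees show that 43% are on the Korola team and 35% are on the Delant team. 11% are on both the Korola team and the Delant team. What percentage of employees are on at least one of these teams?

67%

P(≥1) = 43 + 35 − 11 = 67%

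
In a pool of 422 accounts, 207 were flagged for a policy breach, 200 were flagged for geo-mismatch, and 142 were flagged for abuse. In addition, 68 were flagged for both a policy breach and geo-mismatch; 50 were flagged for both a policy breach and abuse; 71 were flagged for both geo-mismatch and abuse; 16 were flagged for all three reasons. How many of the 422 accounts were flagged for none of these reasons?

Apply inclusion-exclusion:
N(≥1) = 207 + 200 + 142 − 68 − 50 − 71 + 16 = 376
None: 422 − 376 = 46

46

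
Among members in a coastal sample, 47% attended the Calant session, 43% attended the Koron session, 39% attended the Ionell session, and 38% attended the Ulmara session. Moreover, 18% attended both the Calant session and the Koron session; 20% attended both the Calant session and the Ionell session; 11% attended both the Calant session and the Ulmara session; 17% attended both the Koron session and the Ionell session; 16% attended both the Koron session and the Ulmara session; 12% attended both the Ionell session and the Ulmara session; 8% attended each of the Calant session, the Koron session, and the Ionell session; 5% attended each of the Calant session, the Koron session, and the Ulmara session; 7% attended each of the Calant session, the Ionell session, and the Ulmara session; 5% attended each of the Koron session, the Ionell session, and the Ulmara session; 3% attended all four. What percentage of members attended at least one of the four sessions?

P(union) = 47 + 43 + 39 + 38 − 18 − 20 − 11 − 17 − 16 − 12 + 8 + 5 + 7 + 5 − 3 = 95%

95%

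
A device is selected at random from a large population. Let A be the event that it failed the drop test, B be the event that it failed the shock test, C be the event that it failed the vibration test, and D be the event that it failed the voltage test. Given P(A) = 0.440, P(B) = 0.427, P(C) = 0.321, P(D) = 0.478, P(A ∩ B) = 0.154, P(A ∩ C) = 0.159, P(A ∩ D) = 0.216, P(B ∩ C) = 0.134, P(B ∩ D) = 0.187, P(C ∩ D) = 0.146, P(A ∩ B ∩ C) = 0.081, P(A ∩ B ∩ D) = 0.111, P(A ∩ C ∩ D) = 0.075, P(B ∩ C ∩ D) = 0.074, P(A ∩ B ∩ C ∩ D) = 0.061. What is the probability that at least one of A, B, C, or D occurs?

P(A ∪ B ∪ C ∪ D) = 0.440 + 0.427 + 0.321 + 0.478 − 0.154 − 0.159 − 0.216 − 0.134 − 0.187 − 0.146 + 0.081 + 0.111 + 0.075 + 0.074 − 0.061 = 0.950

0.950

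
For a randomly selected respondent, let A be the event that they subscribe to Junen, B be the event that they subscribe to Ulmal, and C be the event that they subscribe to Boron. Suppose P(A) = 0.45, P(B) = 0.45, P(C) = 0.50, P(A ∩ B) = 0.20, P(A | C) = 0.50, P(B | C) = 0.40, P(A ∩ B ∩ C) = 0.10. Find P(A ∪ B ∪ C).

P(A ∩ C) = P(C)·P(A|C) = 0.50 × 0.50 = 0.25
P(B ∩ C) = P(C)·P(B|C) = 0.50 × 0.40 = 0.20
P(A ∪ B ∪ C) = 0.45 + 0.45 + 0.50 − 0.20 − 0.25 − 0.20 + 0.10 = 0.85

0.85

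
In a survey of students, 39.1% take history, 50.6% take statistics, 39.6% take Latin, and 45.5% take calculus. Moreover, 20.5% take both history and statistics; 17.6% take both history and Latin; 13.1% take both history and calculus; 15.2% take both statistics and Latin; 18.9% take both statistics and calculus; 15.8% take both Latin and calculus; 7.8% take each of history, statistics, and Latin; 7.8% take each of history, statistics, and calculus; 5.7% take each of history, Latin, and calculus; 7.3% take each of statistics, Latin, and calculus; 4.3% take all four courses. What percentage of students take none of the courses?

2.0%

P(≥1) = 39.1 + 50.6 + 39.6 + 45.5 − 20.5 − 17.6 − 13.1 − 15.2 − 18.9 − 15.8 + 7.8 + 7.8 + 5.7 + 7.3 − 4.3 = 98.0%
P(none) = 100% − 98.0% = 2.0%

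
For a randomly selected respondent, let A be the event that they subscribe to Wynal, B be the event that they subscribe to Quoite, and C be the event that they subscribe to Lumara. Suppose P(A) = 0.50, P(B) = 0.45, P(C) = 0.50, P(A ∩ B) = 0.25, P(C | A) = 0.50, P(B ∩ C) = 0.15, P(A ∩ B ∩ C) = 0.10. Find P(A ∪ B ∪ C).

0.90

P(A ∩ C) = P(A)·P(C|A) = 0.50 × 0.50 = 0.25
Using inclusion–exclusion:
P(A ∪ B ∪ C) = 0.50 + 0.45 + 0.50 − 0.25 − 0.25 − 0.15 + 0.10 = 0.90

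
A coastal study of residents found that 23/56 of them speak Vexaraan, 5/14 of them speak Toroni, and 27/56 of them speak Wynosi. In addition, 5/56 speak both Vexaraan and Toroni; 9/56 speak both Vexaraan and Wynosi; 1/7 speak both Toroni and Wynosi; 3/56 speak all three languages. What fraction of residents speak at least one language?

51/56

Inclusion–exclusion gives
P(≥1) = 23/56 + 5/14 + 27/56 − 5/56 − 9/56 − 1/7 + 3/56 = 51/56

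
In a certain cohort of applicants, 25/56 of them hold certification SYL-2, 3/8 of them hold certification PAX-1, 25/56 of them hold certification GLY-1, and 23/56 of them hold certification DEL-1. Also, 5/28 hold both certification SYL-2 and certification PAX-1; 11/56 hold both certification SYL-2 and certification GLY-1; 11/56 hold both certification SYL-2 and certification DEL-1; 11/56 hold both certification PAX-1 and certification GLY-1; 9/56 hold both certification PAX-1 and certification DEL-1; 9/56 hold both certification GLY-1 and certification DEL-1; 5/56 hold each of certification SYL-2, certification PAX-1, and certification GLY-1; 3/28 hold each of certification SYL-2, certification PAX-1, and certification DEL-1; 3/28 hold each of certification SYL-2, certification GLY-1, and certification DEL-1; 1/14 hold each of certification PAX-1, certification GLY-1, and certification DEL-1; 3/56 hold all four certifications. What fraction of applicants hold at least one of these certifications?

51/56

Apply inclusion-exclusion:
P(≥1) = 25/56 + 3/8 + 25/56 + 23/56 − 5/28 − 11/56 − 11/56 − 11/56 − 9/56 − 9/56 + 5/56 + 3/28 + 3/28 + 1/14 − 3/56 = 51/56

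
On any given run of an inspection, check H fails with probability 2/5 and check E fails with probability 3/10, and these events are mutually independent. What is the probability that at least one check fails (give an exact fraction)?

P(none) = (1 − 2/5) × (1 − 3/10) = 3/5 × 7/10 = 21/50
P(at least one) = 1 − 21/50 = 29/50

29/50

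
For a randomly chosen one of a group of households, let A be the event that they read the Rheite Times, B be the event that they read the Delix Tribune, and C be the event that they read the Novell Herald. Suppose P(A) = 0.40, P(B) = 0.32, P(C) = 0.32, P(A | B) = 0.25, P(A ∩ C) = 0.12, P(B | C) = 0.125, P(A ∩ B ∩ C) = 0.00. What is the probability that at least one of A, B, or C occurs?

0.80

P(A ∩ B) = P(B)·P(A|B) = 0.32 × 0.25 = 0.08
P(B ∩ C) = P(C)·P(B|C) = 0.32 × 0.125 = 0.04
P(A ∪ B ∪ C) = 0.40 + 0.32 + 0.32 − 0.08 − 0.12 − 0.04 + 0.00 = 0.80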